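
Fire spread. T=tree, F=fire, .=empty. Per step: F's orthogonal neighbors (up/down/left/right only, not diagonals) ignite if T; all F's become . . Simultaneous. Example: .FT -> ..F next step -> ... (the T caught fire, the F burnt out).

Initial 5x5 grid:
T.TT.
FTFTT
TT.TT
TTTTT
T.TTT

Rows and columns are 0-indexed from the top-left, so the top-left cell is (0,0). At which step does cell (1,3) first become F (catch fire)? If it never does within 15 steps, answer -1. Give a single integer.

Step 1: cell (1,3)='F' (+5 fires, +2 burnt)
  -> target ignites at step 1
Step 2: cell (1,3)='.' (+5 fires, +5 burnt)
Step 3: cell (1,3)='.' (+4 fires, +5 burnt)
Step 4: cell (1,3)='.' (+3 fires, +4 burnt)
Step 5: cell (1,3)='.' (+2 fires, +3 burnt)
Step 6: cell (1,3)='.' (+0 fires, +2 burnt)
  fire out at step 6

1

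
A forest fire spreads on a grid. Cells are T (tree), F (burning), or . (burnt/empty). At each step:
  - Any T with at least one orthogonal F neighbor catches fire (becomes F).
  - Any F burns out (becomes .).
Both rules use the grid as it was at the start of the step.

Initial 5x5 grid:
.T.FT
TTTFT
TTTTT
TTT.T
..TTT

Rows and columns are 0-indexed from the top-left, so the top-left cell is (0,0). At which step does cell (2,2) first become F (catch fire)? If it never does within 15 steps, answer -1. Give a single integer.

Step 1: cell (2,2)='T' (+4 fires, +2 burnt)
Step 2: cell (2,2)='F' (+3 fires, +4 burnt)
  -> target ignites at step 2
Step 3: cell (2,2)='.' (+5 fires, +3 burnt)
Step 4: cell (2,2)='.' (+4 fires, +5 burnt)
Step 5: cell (2,2)='.' (+2 fires, +4 burnt)
Step 6: cell (2,2)='.' (+0 fires, +2 burnt)
  fire out at step 6

2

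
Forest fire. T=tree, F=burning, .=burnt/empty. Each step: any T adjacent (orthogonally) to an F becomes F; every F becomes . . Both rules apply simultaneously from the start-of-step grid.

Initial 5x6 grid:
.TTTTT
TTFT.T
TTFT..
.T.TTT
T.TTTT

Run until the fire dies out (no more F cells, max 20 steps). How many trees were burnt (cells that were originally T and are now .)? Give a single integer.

Answer: 20

Derivation:
Step 1: +5 fires, +2 burnt (F count now 5)
Step 2: +6 fires, +5 burnt (F count now 6)
Step 3: +3 fires, +6 burnt (F count now 3)
Step 4: +4 fires, +3 burnt (F count now 4)
Step 5: +2 fires, +4 burnt (F count now 2)
Step 6: +0 fires, +2 burnt (F count now 0)
Fire out after step 6
Initially T: 21, now '.': 29
Total burnt (originally-T cells now '.'): 20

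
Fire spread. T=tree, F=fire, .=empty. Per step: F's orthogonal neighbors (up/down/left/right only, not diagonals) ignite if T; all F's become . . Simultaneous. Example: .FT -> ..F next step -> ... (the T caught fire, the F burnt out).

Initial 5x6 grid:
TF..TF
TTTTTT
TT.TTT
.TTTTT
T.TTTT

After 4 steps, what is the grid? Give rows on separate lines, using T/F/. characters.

Step 1: 4 trees catch fire, 2 burn out
  F...F.
  TFTTTF
  TT.TTT
  .TTTTT
  T.TTTT
Step 2: 5 trees catch fire, 4 burn out
  ......
  F.FTF.
  TF.TTF
  .TTTTT
  T.TTTT
Step 3: 5 trees catch fire, 5 burn out
  ......
  ...F..
  F..TF.
  .FTTTF
  T.TTTT
Step 4: 4 trees catch fire, 5 burn out
  ......
  ......
  ...F..
  ..FTF.
  T.TTTF

......
......
...F..
..FTF.
T.TTTF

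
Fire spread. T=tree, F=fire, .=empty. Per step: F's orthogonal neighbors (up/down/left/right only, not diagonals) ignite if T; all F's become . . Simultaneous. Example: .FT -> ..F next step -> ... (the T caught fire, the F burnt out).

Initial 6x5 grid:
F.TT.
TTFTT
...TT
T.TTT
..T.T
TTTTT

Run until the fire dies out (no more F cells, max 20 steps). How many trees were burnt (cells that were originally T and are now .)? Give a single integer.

Step 1: +4 fires, +2 burnt (F count now 4)
Step 2: +3 fires, +4 burnt (F count now 3)
Step 3: +2 fires, +3 burnt (F count now 2)
Step 4: +2 fires, +2 burnt (F count now 2)
Step 5: +2 fires, +2 burnt (F count now 2)
Step 6: +2 fires, +2 burnt (F count now 2)
Step 7: +2 fires, +2 burnt (F count now 2)
Step 8: +1 fires, +2 burnt (F count now 1)
Step 9: +0 fires, +1 burnt (F count now 0)
Fire out after step 9
Initially T: 19, now '.': 29
Total burnt (originally-T cells now '.'): 18

Answer: 18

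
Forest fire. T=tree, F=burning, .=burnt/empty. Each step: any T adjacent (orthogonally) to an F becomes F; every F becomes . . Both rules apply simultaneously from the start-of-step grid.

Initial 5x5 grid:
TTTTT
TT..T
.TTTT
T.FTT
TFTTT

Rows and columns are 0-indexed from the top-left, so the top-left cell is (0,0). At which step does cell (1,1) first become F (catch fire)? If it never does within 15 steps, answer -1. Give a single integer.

Step 1: cell (1,1)='T' (+4 fires, +2 burnt)
Step 2: cell (1,1)='T' (+5 fires, +4 burnt)
Step 3: cell (1,1)='F' (+3 fires, +5 burnt)
  -> target ignites at step 3
Step 4: cell (1,1)='.' (+3 fires, +3 burnt)
Step 5: cell (1,1)='.' (+3 fires, +3 burnt)
Step 6: cell (1,1)='.' (+1 fires, +3 burnt)
Step 7: cell (1,1)='.' (+0 fires, +1 burnt)
  fire out at step 7

3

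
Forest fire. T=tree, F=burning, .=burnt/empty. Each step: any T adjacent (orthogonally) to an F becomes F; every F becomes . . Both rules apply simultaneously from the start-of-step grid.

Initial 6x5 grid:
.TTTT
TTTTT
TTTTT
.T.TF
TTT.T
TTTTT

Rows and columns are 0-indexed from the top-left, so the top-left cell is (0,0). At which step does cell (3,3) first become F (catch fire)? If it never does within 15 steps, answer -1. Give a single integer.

Step 1: cell (3,3)='F' (+3 fires, +1 burnt)
  -> target ignites at step 1
Step 2: cell (3,3)='.' (+3 fires, +3 burnt)
Step 3: cell (3,3)='.' (+4 fires, +3 burnt)
Step 4: cell (3,3)='.' (+4 fires, +4 burnt)
Step 5: cell (3,3)='.' (+6 fires, +4 burnt)
Step 6: cell (3,3)='.' (+4 fires, +6 burnt)
Step 7: cell (3,3)='.' (+1 fires, +4 burnt)
Step 8: cell (3,3)='.' (+0 fires, +1 burnt)
  fire out at step 8

1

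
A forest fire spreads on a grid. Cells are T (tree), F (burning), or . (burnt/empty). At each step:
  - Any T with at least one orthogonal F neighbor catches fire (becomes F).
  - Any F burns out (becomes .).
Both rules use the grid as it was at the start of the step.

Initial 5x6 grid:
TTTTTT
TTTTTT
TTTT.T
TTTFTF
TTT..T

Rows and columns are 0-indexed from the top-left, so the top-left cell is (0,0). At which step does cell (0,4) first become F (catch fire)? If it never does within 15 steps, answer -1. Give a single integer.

Step 1: cell (0,4)='T' (+5 fires, +2 burnt)
Step 2: cell (0,4)='T' (+5 fires, +5 burnt)
Step 3: cell (0,4)='T' (+7 fires, +5 burnt)
Step 4: cell (0,4)='F' (+5 fires, +7 burnt)
  -> target ignites at step 4
Step 5: cell (0,4)='.' (+2 fires, +5 burnt)
Step 6: cell (0,4)='.' (+1 fires, +2 burnt)
Step 7: cell (0,4)='.' (+0 fires, +1 burnt)
  fire out at step 7

4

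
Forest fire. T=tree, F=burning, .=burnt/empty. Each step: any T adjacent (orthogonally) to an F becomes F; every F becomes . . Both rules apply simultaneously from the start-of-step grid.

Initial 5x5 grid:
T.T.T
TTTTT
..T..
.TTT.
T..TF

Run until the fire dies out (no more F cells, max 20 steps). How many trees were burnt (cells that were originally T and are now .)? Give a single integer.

Answer: 13

Derivation:
Step 1: +1 fires, +1 burnt (F count now 1)
Step 2: +1 fires, +1 burnt (F count now 1)
Step 3: +1 fires, +1 burnt (F count now 1)
Step 4: +2 fires, +1 burnt (F count now 2)
Step 5: +1 fires, +2 burnt (F count now 1)
Step 6: +3 fires, +1 burnt (F count now 3)
Step 7: +2 fires, +3 burnt (F count now 2)
Step 8: +2 fires, +2 burnt (F count now 2)
Step 9: +0 fires, +2 burnt (F count now 0)
Fire out after step 9
Initially T: 14, now '.': 24
Total burnt (originally-T cells now '.'): 13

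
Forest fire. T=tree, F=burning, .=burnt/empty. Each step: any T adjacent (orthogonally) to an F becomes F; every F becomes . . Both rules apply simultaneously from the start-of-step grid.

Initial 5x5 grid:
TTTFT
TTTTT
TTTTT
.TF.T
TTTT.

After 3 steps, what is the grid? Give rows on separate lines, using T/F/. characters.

Step 1: 6 trees catch fire, 2 burn out
  TTF.F
  TTTFT
  TTFTT
  .F..T
  TTFT.
Step 2: 7 trees catch fire, 6 burn out
  TF...
  TTF.F
  TF.FT
  ....T
  TF.F.
Step 3: 5 trees catch fire, 7 burn out
  F....
  TF...
  F...F
  ....T
  F....

F....
TF...
F...F
....T
F....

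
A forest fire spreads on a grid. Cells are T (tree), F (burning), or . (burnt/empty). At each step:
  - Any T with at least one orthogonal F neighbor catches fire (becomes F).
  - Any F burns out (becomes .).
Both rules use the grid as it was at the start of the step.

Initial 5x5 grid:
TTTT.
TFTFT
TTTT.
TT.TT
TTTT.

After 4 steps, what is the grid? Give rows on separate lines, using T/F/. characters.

Step 1: 7 trees catch fire, 2 burn out
  TFTF.
  F.F.F
  TFTF.
  TT.TT
  TTTT.
Step 2: 6 trees catch fire, 7 burn out
  F.F..
  .....
  F.F..
  TF.FT
  TTTT.
Step 3: 4 trees catch fire, 6 burn out
  .....
  .....
  .....
  F...F
  TFTF.
Step 4: 2 trees catch fire, 4 burn out
  .....
  .....
  .....
  .....
  F.F..

.....
.....
.....
.....
F.F..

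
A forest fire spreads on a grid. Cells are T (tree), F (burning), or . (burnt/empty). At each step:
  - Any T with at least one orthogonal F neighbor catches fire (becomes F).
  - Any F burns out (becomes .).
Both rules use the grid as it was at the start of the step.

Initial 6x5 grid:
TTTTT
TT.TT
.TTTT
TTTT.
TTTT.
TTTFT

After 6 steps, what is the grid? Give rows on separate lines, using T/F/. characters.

Step 1: 3 trees catch fire, 1 burn out
  TTTTT
  TT.TT
  .TTTT
  TTTT.
  TTTF.
  TTF.F
Step 2: 3 trees catch fire, 3 burn out
  TTTTT
  TT.TT
  .TTTT
  TTTF.
  TTF..
  TF...
Step 3: 4 trees catch fire, 3 burn out
  TTTTT
  TT.TT
  .TTFT
  TTF..
  TF...
  F....
Step 4: 5 trees catch fire, 4 burn out
  TTTTT
  TT.FT
  .TF.F
  TF...
  F....
  .....
Step 5: 4 trees catch fire, 5 burn out
  TTTFT
  TT..F
  .F...
  F....
  .....
  .....
Step 6: 3 trees catch fire, 4 burn out
  TTF.F
  TF...
  .....
  .....
  .....
  .....

TTF.F
TF...
.....
.....
.....
.....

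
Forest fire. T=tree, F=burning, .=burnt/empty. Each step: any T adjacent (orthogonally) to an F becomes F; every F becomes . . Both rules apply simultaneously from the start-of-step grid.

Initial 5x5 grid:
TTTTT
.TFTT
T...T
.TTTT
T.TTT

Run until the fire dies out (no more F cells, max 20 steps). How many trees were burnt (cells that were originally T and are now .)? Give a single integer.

Answer: 16

Derivation:
Step 1: +3 fires, +1 burnt (F count now 3)
Step 2: +3 fires, +3 burnt (F count now 3)
Step 3: +3 fires, +3 burnt (F count now 3)
Step 4: +1 fires, +3 burnt (F count now 1)
Step 5: +2 fires, +1 burnt (F count now 2)
Step 6: +2 fires, +2 burnt (F count now 2)
Step 7: +2 fires, +2 burnt (F count now 2)
Step 8: +0 fires, +2 burnt (F count now 0)
Fire out after step 8
Initially T: 18, now '.': 23
Total burnt (originally-T cells now '.'): 16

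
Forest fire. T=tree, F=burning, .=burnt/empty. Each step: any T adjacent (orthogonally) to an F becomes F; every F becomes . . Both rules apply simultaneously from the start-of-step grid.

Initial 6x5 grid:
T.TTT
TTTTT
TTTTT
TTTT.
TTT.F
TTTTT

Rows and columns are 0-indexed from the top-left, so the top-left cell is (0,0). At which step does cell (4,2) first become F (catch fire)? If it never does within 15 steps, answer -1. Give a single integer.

Step 1: cell (4,2)='T' (+1 fires, +1 burnt)
Step 2: cell (4,2)='T' (+1 fires, +1 burnt)
Step 3: cell (4,2)='T' (+1 fires, +1 burnt)
Step 4: cell (4,2)='F' (+2 fires, +1 burnt)
  -> target ignites at step 4
Step 5: cell (4,2)='.' (+3 fires, +2 burnt)
Step 6: cell (4,2)='.' (+4 fires, +3 burnt)
Step 7: cell (4,2)='.' (+4 fires, +4 burnt)
Step 8: cell (4,2)='.' (+5 fires, +4 burnt)
Step 9: cell (4,2)='.' (+3 fires, +5 burnt)
Step 10: cell (4,2)='.' (+2 fires, +3 burnt)
Step 11: cell (4,2)='.' (+0 fires, +2 burnt)
  fire out at step 11

4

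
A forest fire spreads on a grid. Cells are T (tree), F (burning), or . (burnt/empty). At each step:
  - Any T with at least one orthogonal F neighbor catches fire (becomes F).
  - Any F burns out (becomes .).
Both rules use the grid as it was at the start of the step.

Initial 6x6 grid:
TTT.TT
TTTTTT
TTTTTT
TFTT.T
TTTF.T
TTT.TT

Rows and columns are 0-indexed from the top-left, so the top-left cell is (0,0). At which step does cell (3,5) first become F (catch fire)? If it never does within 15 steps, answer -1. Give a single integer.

Step 1: cell (3,5)='T' (+6 fires, +2 burnt)
Step 2: cell (3,5)='T' (+7 fires, +6 burnt)
Step 3: cell (3,5)='T' (+6 fires, +7 burnt)
Step 4: cell (3,5)='T' (+4 fires, +6 burnt)
Step 5: cell (3,5)='F' (+3 fires, +4 burnt)
  -> target ignites at step 5
Step 6: cell (3,5)='.' (+2 fires, +3 burnt)
Step 7: cell (3,5)='.' (+1 fires, +2 burnt)
Step 8: cell (3,5)='.' (+1 fires, +1 burnt)
Step 9: cell (3,5)='.' (+0 fires, +1 burnt)
  fire out at step 9

5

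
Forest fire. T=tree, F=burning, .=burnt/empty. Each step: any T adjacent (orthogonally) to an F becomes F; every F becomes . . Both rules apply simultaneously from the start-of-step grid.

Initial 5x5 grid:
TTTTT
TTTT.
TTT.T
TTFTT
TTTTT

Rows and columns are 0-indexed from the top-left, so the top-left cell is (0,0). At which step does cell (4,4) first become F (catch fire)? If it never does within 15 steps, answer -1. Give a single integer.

Step 1: cell (4,4)='T' (+4 fires, +1 burnt)
Step 2: cell (4,4)='T' (+6 fires, +4 burnt)
Step 3: cell (4,4)='F' (+7 fires, +6 burnt)
  -> target ignites at step 3
Step 4: cell (4,4)='.' (+3 fires, +7 burnt)
Step 5: cell (4,4)='.' (+2 fires, +3 burnt)
Step 6: cell (4,4)='.' (+0 fires, +2 burnt)
  fire out at step 6

3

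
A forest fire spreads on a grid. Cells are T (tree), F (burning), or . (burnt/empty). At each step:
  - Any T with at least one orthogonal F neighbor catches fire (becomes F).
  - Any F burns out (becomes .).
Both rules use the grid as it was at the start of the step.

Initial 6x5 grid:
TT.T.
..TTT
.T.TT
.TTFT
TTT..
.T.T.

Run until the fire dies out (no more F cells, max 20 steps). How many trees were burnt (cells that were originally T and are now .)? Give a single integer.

Step 1: +3 fires, +1 burnt (F count now 3)
Step 2: +4 fires, +3 burnt (F count now 4)
Step 3: +5 fires, +4 burnt (F count now 5)
Step 4: +2 fires, +5 burnt (F count now 2)
Step 5: +0 fires, +2 burnt (F count now 0)
Fire out after step 5
Initially T: 17, now '.': 27
Total burnt (originally-T cells now '.'): 14

Answer: 14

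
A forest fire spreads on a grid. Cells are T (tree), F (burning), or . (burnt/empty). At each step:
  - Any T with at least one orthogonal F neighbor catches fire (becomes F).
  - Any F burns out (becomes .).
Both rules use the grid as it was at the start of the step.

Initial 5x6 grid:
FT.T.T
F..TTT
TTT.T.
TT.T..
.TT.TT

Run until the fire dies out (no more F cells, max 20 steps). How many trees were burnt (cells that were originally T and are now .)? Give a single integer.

Answer: 8

Derivation:
Step 1: +2 fires, +2 burnt (F count now 2)
Step 2: +2 fires, +2 burnt (F count now 2)
Step 3: +2 fires, +2 burnt (F count now 2)
Step 4: +1 fires, +2 burnt (F count now 1)
Step 5: +1 fires, +1 burnt (F count now 1)
Step 6: +0 fires, +1 burnt (F count now 0)
Fire out after step 6
Initially T: 17, now '.': 21
Total burnt (originally-T cells now '.'): 8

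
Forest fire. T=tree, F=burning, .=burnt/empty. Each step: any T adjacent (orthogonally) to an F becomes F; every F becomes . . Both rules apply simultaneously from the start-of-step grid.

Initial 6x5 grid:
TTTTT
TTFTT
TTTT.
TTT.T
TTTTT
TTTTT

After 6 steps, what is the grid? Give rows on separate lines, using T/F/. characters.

Step 1: 4 trees catch fire, 1 burn out
  TTFTT
  TF.FT
  TTFT.
  TTT.T
  TTTTT
  TTTTT
Step 2: 7 trees catch fire, 4 burn out
  TF.FT
  F...F
  TF.F.
  TTF.T
  TTTTT
  TTTTT
Step 3: 5 trees catch fire, 7 burn out
  F...F
  .....
  F....
  TF..T
  TTFTT
  TTTTT
Step 4: 4 trees catch fire, 5 burn out
  .....
  .....
  .....
  F...T
  TF.FT
  TTFTT
Step 5: 4 trees catch fire, 4 burn out
  .....
  .....
  .....
  ....T
  F...F
  TF.FT
Step 6: 3 trees catch fire, 4 burn out
  .....
  .....
  .....
  ....F
  .....
  F...F

.....
.....
.....
....F
.....
F...F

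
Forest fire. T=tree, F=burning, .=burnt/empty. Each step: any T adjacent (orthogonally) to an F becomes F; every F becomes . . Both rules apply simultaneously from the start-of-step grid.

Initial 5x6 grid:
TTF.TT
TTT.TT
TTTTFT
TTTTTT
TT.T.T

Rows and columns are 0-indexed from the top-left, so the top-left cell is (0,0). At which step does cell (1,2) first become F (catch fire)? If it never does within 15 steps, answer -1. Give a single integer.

Step 1: cell (1,2)='F' (+6 fires, +2 burnt)
  -> target ignites at step 1
Step 2: cell (1,2)='.' (+7 fires, +6 burnt)
Step 3: cell (1,2)='.' (+6 fires, +7 burnt)
Step 4: cell (1,2)='.' (+2 fires, +6 burnt)
Step 5: cell (1,2)='.' (+2 fires, +2 burnt)
Step 6: cell (1,2)='.' (+1 fires, +2 burnt)
Step 7: cell (1,2)='.' (+0 fires, +1 burnt)
  fire out at step 7

1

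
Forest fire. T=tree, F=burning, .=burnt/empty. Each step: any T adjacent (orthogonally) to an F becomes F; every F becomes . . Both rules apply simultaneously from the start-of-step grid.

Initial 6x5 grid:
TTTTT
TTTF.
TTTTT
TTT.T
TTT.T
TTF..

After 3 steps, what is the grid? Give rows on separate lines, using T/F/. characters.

Step 1: 5 trees catch fire, 2 burn out
  TTTFT
  TTF..
  TTTFT
  TTT.T
  TTF.T
  TF...
Step 2: 8 trees catch fire, 5 burn out
  TTF.F
  TF...
  TTF.F
  TTF.T
  TF..T
  F....
Step 3: 6 trees catch fire, 8 burn out
  TF...
  F....
  TF...
  TF..F
  F...T
  .....

TF...
F....
TF...
TF..F
F...T
.....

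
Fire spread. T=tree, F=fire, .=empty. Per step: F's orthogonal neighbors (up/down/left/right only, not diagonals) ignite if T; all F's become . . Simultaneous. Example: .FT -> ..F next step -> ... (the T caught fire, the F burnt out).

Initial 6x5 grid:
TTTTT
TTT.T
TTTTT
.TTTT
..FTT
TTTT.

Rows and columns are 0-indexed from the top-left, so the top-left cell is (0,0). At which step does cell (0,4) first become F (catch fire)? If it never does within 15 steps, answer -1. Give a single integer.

Step 1: cell (0,4)='T' (+3 fires, +1 burnt)
Step 2: cell (0,4)='T' (+6 fires, +3 burnt)
Step 3: cell (0,4)='T' (+5 fires, +6 burnt)
Step 4: cell (0,4)='T' (+4 fires, +5 burnt)
Step 5: cell (0,4)='T' (+4 fires, +4 burnt)
Step 6: cell (0,4)='F' (+2 fires, +4 burnt)
  -> target ignites at step 6
Step 7: cell (0,4)='.' (+0 fires, +2 burnt)
  fire out at step 7

6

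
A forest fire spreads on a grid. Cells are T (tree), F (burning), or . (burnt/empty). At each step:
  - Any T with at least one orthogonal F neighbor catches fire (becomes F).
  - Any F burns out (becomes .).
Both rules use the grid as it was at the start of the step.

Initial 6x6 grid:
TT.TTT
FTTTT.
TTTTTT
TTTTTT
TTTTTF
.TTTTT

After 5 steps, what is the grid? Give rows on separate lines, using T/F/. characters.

Step 1: 6 trees catch fire, 2 burn out
  FT.TTT
  .FTTT.
  FTTTTT
  TTTTTF
  TTTTF.
  .TTTTF
Step 2: 8 trees catch fire, 6 burn out
  .F.TTT
  ..FTT.
  .FTTTF
  FTTTF.
  TTTF..
  .TTTF.
Step 3: 8 trees catch fire, 8 burn out
  ...TTT
  ...FT.
  ..FTF.
  .FTF..
  FTF...
  .TTF..
Step 4: 6 trees catch fire, 8 burn out
  ...FTT
  ....F.
  ...F..
  ..F...
  .F....
  .TF...
Step 5: 2 trees catch fire, 6 burn out
  ....FT
  ......
  ......
  ......
  ......
  .F....

....FT
......
......
......
......
.F....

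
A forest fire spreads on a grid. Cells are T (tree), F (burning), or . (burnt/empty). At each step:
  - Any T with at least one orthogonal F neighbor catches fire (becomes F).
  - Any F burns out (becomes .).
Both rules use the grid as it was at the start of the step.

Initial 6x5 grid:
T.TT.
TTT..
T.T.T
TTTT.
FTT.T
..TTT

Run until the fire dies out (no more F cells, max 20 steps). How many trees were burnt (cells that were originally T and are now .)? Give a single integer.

Answer: 18

Derivation:
Step 1: +2 fires, +1 burnt (F count now 2)
Step 2: +3 fires, +2 burnt (F count now 3)
Step 3: +3 fires, +3 burnt (F count now 3)
Step 4: +5 fires, +3 burnt (F count now 5)
Step 5: +2 fires, +5 burnt (F count now 2)
Step 6: +2 fires, +2 burnt (F count now 2)
Step 7: +1 fires, +2 burnt (F count now 1)
Step 8: +0 fires, +1 burnt (F count now 0)
Fire out after step 8
Initially T: 19, now '.': 29
Total burnt (originally-T cells now '.'): 18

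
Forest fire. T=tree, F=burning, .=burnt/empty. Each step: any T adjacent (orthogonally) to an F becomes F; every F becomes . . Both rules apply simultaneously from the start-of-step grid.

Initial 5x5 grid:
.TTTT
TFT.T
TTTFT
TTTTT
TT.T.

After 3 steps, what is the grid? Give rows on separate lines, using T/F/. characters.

Step 1: 7 trees catch fire, 2 burn out
  .FTTT
  F.F.T
  TFF.F
  TTTFT
  TT.T.
Step 2: 7 trees catch fire, 7 burn out
  ..FTT
  ....F
  F....
  TFF.F
  TT.F.
Step 3: 4 trees catch fire, 7 burn out
  ...FF
  .....
  .....
  F....
  TF...

...FF
.....
.....
F....
TF...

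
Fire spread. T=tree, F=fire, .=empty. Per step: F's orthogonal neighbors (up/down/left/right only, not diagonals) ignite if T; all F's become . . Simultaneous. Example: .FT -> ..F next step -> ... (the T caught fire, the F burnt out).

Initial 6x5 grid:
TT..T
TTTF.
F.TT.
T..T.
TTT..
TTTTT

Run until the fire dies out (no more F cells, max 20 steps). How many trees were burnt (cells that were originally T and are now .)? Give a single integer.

Answer: 17

Derivation:
Step 1: +4 fires, +2 burnt (F count now 4)
Step 2: +5 fires, +4 burnt (F count now 5)
Step 3: +3 fires, +5 burnt (F count now 3)
Step 4: +2 fires, +3 burnt (F count now 2)
Step 5: +1 fires, +2 burnt (F count now 1)
Step 6: +1 fires, +1 burnt (F count now 1)
Step 7: +1 fires, +1 burnt (F count now 1)
Step 8: +0 fires, +1 burnt (F count now 0)
Fire out after step 8
Initially T: 18, now '.': 29
Total burnt (originally-T cells now '.'): 17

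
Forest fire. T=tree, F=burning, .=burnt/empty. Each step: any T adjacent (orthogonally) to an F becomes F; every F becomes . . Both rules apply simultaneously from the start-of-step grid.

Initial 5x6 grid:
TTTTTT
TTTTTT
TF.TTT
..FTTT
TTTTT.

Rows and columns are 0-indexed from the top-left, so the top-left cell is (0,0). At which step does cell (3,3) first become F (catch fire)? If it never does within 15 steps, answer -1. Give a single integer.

Step 1: cell (3,3)='F' (+4 fires, +2 burnt)
  -> target ignites at step 1
Step 2: cell (3,3)='.' (+7 fires, +4 burnt)
Step 3: cell (3,3)='.' (+7 fires, +7 burnt)
Step 4: cell (3,3)='.' (+3 fires, +7 burnt)
Step 5: cell (3,3)='.' (+2 fires, +3 burnt)
Step 6: cell (3,3)='.' (+1 fires, +2 burnt)
Step 7: cell (3,3)='.' (+0 fires, +1 burnt)
  fire out at step 7

1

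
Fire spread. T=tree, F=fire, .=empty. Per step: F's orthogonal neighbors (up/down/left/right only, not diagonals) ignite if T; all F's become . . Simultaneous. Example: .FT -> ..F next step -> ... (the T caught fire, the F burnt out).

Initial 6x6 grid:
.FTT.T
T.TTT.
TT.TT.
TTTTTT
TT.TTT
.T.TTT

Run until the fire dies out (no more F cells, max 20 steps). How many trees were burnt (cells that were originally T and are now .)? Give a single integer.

Step 1: +1 fires, +1 burnt (F count now 1)
Step 2: +2 fires, +1 burnt (F count now 2)
Step 3: +1 fires, +2 burnt (F count now 1)
Step 4: +2 fires, +1 burnt (F count now 2)
Step 5: +2 fires, +2 burnt (F count now 2)
Step 6: +3 fires, +2 burnt (F count now 3)
Step 7: +4 fires, +3 burnt (F count now 4)
Step 8: +5 fires, +4 burnt (F count now 5)
Step 9: +4 fires, +5 burnt (F count now 4)
Step 10: +1 fires, +4 burnt (F count now 1)
Step 11: +0 fires, +1 burnt (F count now 0)
Fire out after step 11
Initially T: 26, now '.': 35
Total burnt (originally-T cells now '.'): 25

Answer: 25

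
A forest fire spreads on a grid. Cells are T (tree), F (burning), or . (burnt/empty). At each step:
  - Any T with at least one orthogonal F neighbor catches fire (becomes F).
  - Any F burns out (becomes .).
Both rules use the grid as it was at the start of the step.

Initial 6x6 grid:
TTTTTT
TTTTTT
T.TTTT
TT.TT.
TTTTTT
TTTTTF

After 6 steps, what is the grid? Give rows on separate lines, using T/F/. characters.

Step 1: 2 trees catch fire, 1 burn out
  TTTTTT
  TTTTTT
  T.TTTT
  TT.TT.
  TTTTTF
  TTTTF.
Step 2: 2 trees catch fire, 2 burn out
  TTTTTT
  TTTTTT
  T.TTTT
  TT.TT.
  TTTTF.
  TTTF..
Step 3: 3 trees catch fire, 2 burn out
  TTTTTT
  TTTTTT
  T.TTTT
  TT.TF.
  TTTF..
  TTF...
Step 4: 4 trees catch fire, 3 burn out
  TTTTTT
  TTTTTT
  T.TTFT
  TT.F..
  TTF...
  TF....
Step 5: 5 trees catch fire, 4 burn out
  TTTTTT
  TTTTFT
  T.TF.F
  TT....
  TF....
  F.....
Step 6: 6 trees catch fire, 5 burn out
  TTTTFT
  TTTF.F
  T.F...
  TF....
  F.....
  ......

TTTTFT
TTTF.F
T.F...
TF....
F.....
......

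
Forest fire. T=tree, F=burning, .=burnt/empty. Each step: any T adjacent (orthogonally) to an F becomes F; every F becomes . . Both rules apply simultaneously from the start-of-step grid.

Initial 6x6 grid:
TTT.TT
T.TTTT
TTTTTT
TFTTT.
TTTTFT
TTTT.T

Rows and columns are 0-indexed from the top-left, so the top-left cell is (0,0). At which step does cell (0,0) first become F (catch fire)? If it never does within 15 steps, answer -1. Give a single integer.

Step 1: cell (0,0)='T' (+7 fires, +2 burnt)
Step 2: cell (0,0)='T' (+9 fires, +7 burnt)
Step 3: cell (0,0)='T' (+7 fires, +9 burnt)
Step 4: cell (0,0)='F' (+5 fires, +7 burnt)
  -> target ignites at step 4
Step 5: cell (0,0)='.' (+2 fires, +5 burnt)
Step 6: cell (0,0)='.' (+0 fires, +2 burnt)
  fire out at step 6

4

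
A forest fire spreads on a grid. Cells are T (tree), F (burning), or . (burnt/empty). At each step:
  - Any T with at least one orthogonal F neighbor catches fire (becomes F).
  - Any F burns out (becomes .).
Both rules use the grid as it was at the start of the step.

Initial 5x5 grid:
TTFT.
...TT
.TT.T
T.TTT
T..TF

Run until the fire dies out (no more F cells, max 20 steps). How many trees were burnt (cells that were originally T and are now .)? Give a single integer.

Answer: 12

Derivation:
Step 1: +4 fires, +2 burnt (F count now 4)
Step 2: +4 fires, +4 burnt (F count now 4)
Step 3: +2 fires, +4 burnt (F count now 2)
Step 4: +1 fires, +2 burnt (F count now 1)
Step 5: +1 fires, +1 burnt (F count now 1)
Step 6: +0 fires, +1 burnt (F count now 0)
Fire out after step 6
Initially T: 14, now '.': 23
Total burnt (originally-T cells now '.'): 12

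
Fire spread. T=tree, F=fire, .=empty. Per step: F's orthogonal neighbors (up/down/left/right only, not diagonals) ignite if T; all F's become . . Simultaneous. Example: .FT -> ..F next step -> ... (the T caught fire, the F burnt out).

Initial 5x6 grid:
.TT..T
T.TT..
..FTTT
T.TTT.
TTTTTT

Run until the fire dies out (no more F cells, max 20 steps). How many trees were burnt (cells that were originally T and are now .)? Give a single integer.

Answer: 17

Derivation:
Step 1: +3 fires, +1 burnt (F count now 3)
Step 2: +5 fires, +3 burnt (F count now 5)
Step 3: +5 fires, +5 burnt (F count now 5)
Step 4: +2 fires, +5 burnt (F count now 2)
Step 5: +2 fires, +2 burnt (F count now 2)
Step 6: +0 fires, +2 burnt (F count now 0)
Fire out after step 6
Initially T: 19, now '.': 28
Total burnt (originally-T cells now '.'): 17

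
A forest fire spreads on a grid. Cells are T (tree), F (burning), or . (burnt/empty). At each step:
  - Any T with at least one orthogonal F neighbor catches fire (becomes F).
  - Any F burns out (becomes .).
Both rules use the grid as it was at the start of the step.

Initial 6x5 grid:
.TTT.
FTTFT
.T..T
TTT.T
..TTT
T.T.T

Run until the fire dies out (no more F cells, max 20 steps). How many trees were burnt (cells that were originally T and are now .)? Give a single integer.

Answer: 17

Derivation:
Step 1: +4 fires, +2 burnt (F count now 4)
Step 2: +4 fires, +4 burnt (F count now 4)
Step 3: +2 fires, +4 burnt (F count now 2)
Step 4: +3 fires, +2 burnt (F count now 3)
Step 5: +3 fires, +3 burnt (F count now 3)
Step 6: +1 fires, +3 burnt (F count now 1)
Step 7: +0 fires, +1 burnt (F count now 0)
Fire out after step 7
Initially T: 18, now '.': 29
Total burnt (originally-T cells now '.'): 17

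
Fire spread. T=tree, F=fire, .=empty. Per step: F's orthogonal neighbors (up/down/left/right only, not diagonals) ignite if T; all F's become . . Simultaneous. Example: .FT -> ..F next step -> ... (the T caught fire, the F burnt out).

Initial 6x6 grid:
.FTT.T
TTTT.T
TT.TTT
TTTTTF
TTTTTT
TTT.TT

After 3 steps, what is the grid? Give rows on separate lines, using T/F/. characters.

Step 1: 5 trees catch fire, 2 burn out
  ..FT.T
  TFTT.T
  TT.TTF
  TTTTF.
  TTTTTF
  TTT.TT
Step 2: 9 trees catch fire, 5 burn out
  ...F.T
  F.FT.F
  TF.TF.
  TTTF..
  TTTTF.
  TTT.TF
Step 3: 8 trees catch fire, 9 burn out
  .....F
  ...F..
  F..F..
  TFF...
  TTTF..
  TTT.F.

.....F
...F..
F..F..
TFF...
TTTF..
TTT.F.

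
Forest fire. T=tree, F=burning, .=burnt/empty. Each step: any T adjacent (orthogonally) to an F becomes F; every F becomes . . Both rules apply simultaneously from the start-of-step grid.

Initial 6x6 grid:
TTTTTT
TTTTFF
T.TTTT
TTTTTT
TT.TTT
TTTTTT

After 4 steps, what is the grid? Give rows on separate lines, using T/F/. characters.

Step 1: 5 trees catch fire, 2 burn out
  TTTTFF
  TTTF..
  T.TTFF
  TTTTTT
  TT.TTT
  TTTTTT
Step 2: 5 trees catch fire, 5 burn out
  TTTF..
  TTF...
  T.TF..
  TTTTFF
  TT.TTT
  TTTTTT
Step 3: 6 trees catch fire, 5 burn out
  TTF...
  TF....
  T.F...
  TTTF..
  TT.TFF
  TTTTTT
Step 4: 6 trees catch fire, 6 burn out
  TF....
  F.....
  T.....
  TTF...
  TT.F..
  TTTTFF

TF....
F.....
T.....
TTF...
TT.F..
TTTTFF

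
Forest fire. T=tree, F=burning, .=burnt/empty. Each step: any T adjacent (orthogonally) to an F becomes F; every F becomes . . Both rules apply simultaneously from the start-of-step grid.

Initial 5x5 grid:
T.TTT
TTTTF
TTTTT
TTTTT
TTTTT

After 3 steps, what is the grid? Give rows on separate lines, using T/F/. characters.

Step 1: 3 trees catch fire, 1 burn out
  T.TTF
  TTTF.
  TTTTF
  TTTTT
  TTTTT
Step 2: 4 trees catch fire, 3 burn out
  T.TF.
  TTF..
  TTTF.
  TTTTF
  TTTTT
Step 3: 5 trees catch fire, 4 burn out
  T.F..
  TF...
  TTF..
  TTTF.
  TTTTF

T.F..
TF...
TTF..
TTTF.
TTTTF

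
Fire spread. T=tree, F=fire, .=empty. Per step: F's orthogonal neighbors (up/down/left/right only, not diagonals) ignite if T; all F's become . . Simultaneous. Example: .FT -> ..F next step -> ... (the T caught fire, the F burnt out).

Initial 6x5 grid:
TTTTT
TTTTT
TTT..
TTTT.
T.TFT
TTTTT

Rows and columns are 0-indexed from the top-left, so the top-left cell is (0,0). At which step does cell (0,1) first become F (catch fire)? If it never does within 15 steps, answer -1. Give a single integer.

Step 1: cell (0,1)='T' (+4 fires, +1 burnt)
Step 2: cell (0,1)='T' (+3 fires, +4 burnt)
Step 3: cell (0,1)='T' (+3 fires, +3 burnt)
Step 4: cell (0,1)='T' (+4 fires, +3 burnt)
Step 5: cell (0,1)='T' (+5 fires, +4 burnt)
Step 6: cell (0,1)='F' (+4 fires, +5 burnt)
  -> target ignites at step 6
Step 7: cell (0,1)='.' (+2 fires, +4 burnt)
Step 8: cell (0,1)='.' (+0 fires, +2 burnt)
  fire out at step 8

6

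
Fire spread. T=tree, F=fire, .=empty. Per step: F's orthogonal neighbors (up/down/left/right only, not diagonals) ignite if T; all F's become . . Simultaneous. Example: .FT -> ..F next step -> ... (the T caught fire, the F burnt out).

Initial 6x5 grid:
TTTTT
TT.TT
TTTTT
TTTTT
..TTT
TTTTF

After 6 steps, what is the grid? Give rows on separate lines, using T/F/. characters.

Step 1: 2 trees catch fire, 1 burn out
  TTTTT
  TT.TT
  TTTTT
  TTTTT
  ..TTF
  TTTF.
Step 2: 3 trees catch fire, 2 burn out
  TTTTT
  TT.TT
  TTTTT
  TTTTF
  ..TF.
  TTF..
Step 3: 4 trees catch fire, 3 burn out
  TTTTT
  TT.TT
  TTTTF
  TTTF.
  ..F..
  TF...
Step 4: 4 trees catch fire, 4 burn out
  TTTTT
  TT.TF
  TTTF.
  TTF..
  .....
  F....
Step 5: 4 trees catch fire, 4 burn out
  TTTTF
  TT.F.
  TTF..
  TF...
  .....
  .....
Step 6: 3 trees catch fire, 4 burn out
  TTTF.
  TT...
  TF...
  F....
  .....
  .....

TTTF.
TT...
TF...
F....
.....
.....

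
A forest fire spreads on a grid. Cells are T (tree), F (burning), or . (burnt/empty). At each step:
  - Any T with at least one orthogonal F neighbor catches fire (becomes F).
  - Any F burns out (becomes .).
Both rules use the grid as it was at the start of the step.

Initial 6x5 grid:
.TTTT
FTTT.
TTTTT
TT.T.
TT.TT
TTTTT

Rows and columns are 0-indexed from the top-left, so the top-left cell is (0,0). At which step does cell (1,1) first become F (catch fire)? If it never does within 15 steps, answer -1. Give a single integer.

Step 1: cell (1,1)='F' (+2 fires, +1 burnt)
  -> target ignites at step 1
Step 2: cell (1,1)='.' (+4 fires, +2 burnt)
Step 3: cell (1,1)='.' (+5 fires, +4 burnt)
Step 4: cell (1,1)='.' (+4 fires, +5 burnt)
Step 5: cell (1,1)='.' (+4 fires, +4 burnt)
Step 6: cell (1,1)='.' (+2 fires, +4 burnt)
Step 7: cell (1,1)='.' (+2 fires, +2 burnt)
Step 8: cell (1,1)='.' (+1 fires, +2 burnt)
Step 9: cell (1,1)='.' (+0 fires, +1 burnt)
  fire out at step 9

1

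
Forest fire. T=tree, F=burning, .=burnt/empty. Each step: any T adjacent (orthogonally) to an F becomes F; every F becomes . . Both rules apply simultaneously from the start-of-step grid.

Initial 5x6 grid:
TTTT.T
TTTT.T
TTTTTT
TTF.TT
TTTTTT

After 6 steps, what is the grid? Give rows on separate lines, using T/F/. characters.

Step 1: 3 trees catch fire, 1 burn out
  TTTT.T
  TTTT.T
  TTFTTT
  TF..TT
  TTFTTT
Step 2: 6 trees catch fire, 3 burn out
  TTTT.T
  TTFT.T
  TF.FTT
  F...TT
  TF.FTT
Step 3: 7 trees catch fire, 6 burn out
  TTFT.T
  TF.F.T
  F...FT
  ....TT
  F...FT
Step 4: 6 trees catch fire, 7 burn out
  TF.F.T
  F....T
  .....F
  ....FT
  .....F
Step 5: 3 trees catch fire, 6 burn out
  F....T
  .....F
  ......
  .....F
  ......
Step 6: 1 trees catch fire, 3 burn out
  .....F
  ......
  ......
  ......
  ......

.....F
......
......
......
......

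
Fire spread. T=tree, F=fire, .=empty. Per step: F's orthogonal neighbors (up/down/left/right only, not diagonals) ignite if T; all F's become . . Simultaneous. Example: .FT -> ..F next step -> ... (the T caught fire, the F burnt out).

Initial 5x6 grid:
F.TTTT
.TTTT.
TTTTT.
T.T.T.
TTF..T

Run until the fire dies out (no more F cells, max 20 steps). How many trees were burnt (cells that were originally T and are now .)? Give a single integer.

Step 1: +2 fires, +2 burnt (F count now 2)
Step 2: +2 fires, +2 burnt (F count now 2)
Step 3: +4 fires, +2 burnt (F count now 4)
Step 4: +5 fires, +4 burnt (F count now 5)
Step 5: +3 fires, +5 burnt (F count now 3)
Step 6: +1 fires, +3 burnt (F count now 1)
Step 7: +1 fires, +1 burnt (F count now 1)
Step 8: +0 fires, +1 burnt (F count now 0)
Fire out after step 8
Initially T: 19, now '.': 29
Total burnt (originally-T cells now '.'): 18

Answer: 18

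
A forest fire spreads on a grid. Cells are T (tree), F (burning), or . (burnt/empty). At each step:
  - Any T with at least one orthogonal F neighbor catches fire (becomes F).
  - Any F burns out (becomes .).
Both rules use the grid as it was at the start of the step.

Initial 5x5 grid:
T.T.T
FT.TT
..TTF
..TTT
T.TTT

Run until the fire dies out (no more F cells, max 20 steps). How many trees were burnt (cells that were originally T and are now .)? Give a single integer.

Answer: 13

Derivation:
Step 1: +5 fires, +2 burnt (F count now 5)
Step 2: +5 fires, +5 burnt (F count now 5)
Step 3: +2 fires, +5 burnt (F count now 2)
Step 4: +1 fires, +2 burnt (F count now 1)
Step 5: +0 fires, +1 burnt (F count now 0)
Fire out after step 5
Initially T: 15, now '.': 23
Total burnt (originally-T cells now '.'): 13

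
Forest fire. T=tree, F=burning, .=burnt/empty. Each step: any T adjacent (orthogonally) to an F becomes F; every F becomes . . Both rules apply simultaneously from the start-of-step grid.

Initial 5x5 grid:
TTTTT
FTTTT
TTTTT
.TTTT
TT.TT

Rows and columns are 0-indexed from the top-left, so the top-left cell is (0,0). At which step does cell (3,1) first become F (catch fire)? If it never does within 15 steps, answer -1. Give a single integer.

Step 1: cell (3,1)='T' (+3 fires, +1 burnt)
Step 2: cell (3,1)='T' (+3 fires, +3 burnt)
Step 3: cell (3,1)='F' (+4 fires, +3 burnt)
  -> target ignites at step 3
Step 4: cell (3,1)='.' (+5 fires, +4 burnt)
Step 5: cell (3,1)='.' (+4 fires, +5 burnt)
Step 6: cell (3,1)='.' (+2 fires, +4 burnt)
Step 7: cell (3,1)='.' (+1 fires, +2 burnt)
Step 8: cell (3,1)='.' (+0 fires, +1 burnt)
  fire out at step 8

3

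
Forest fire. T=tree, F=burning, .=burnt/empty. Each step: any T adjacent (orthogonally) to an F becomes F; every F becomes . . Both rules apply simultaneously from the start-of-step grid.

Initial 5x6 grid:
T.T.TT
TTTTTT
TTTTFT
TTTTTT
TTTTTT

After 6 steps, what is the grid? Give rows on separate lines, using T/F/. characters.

Step 1: 4 trees catch fire, 1 burn out
  T.T.TT
  TTTTFT
  TTTF.F
  TTTTFT
  TTTTTT
Step 2: 7 trees catch fire, 4 burn out
  T.T.FT
  TTTF.F
  TTF...
  TTTF.F
  TTTTFT
Step 3: 6 trees catch fire, 7 burn out
  T.T..F
  TTF...
  TF....
  TTF...
  TTTF.F
Step 4: 5 trees catch fire, 6 burn out
  T.F...
  TF....
  F.....
  TF....
  TTF...
Step 5: 3 trees catch fire, 5 burn out
  T.....
  F.....
  ......
  F.....
  TF....
Step 6: 2 trees catch fire, 3 burn out
  F.....
  ......
  ......
  ......
  F.....

F.....
......
......
......
F.....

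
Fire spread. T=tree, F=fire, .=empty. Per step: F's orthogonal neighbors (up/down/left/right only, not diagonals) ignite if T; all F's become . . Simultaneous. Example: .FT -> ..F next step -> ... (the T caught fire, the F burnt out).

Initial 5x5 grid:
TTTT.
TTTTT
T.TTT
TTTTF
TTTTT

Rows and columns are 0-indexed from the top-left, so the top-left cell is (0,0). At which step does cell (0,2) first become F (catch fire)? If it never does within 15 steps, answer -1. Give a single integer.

Step 1: cell (0,2)='T' (+3 fires, +1 burnt)
Step 2: cell (0,2)='T' (+4 fires, +3 burnt)
Step 3: cell (0,2)='T' (+4 fires, +4 burnt)
Step 4: cell (0,2)='T' (+4 fires, +4 burnt)
Step 5: cell (0,2)='F' (+4 fires, +4 burnt)
  -> target ignites at step 5
Step 6: cell (0,2)='.' (+2 fires, +4 burnt)
Step 7: cell (0,2)='.' (+1 fires, +2 burnt)
Step 8: cell (0,2)='.' (+0 fires, +1 burnt)
  fire out at step 8

5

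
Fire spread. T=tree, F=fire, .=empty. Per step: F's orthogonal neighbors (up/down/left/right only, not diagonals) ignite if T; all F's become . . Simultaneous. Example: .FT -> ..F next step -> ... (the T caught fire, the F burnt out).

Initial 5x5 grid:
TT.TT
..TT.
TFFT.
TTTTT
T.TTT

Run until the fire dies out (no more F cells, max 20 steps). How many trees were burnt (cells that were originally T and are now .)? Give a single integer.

Answer: 15

Derivation:
Step 1: +5 fires, +2 burnt (F count now 5)
Step 2: +4 fires, +5 burnt (F count now 4)
Step 3: +4 fires, +4 burnt (F count now 4)
Step 4: +2 fires, +4 burnt (F count now 2)
Step 5: +0 fires, +2 burnt (F count now 0)
Fire out after step 5
Initially T: 17, now '.': 23
Total burnt (originally-T cells now '.'): 15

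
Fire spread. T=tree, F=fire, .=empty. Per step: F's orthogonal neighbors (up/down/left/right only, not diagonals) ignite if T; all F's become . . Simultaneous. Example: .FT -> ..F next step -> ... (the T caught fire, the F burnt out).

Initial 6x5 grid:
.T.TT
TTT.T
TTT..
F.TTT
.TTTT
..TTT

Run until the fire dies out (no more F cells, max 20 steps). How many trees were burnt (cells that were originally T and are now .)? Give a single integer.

Step 1: +1 fires, +1 burnt (F count now 1)
Step 2: +2 fires, +1 burnt (F count now 2)
Step 3: +2 fires, +2 burnt (F count now 2)
Step 4: +3 fires, +2 burnt (F count now 3)
Step 5: +2 fires, +3 burnt (F count now 2)
Step 6: +4 fires, +2 burnt (F count now 4)
Step 7: +2 fires, +4 burnt (F count now 2)
Step 8: +1 fires, +2 burnt (F count now 1)
Step 9: +0 fires, +1 burnt (F count now 0)
Fire out after step 9
Initially T: 20, now '.': 27
Total burnt (originally-T cells now '.'): 17

Answer: 17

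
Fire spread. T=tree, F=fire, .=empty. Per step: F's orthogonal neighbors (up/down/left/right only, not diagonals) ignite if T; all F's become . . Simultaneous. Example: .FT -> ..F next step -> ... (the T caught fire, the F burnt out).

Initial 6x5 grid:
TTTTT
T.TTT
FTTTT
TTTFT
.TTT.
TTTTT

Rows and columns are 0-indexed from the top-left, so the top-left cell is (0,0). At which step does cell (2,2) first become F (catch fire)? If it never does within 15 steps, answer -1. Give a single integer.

Step 1: cell (2,2)='T' (+7 fires, +2 burnt)
Step 2: cell (2,2)='F' (+7 fires, +7 burnt)
  -> target ignites at step 2
Step 3: cell (2,2)='.' (+7 fires, +7 burnt)
Step 4: cell (2,2)='.' (+3 fires, +7 burnt)
Step 5: cell (2,2)='.' (+1 fires, +3 burnt)
Step 6: cell (2,2)='.' (+0 fires, +1 burnt)
  fire out at step 6

2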